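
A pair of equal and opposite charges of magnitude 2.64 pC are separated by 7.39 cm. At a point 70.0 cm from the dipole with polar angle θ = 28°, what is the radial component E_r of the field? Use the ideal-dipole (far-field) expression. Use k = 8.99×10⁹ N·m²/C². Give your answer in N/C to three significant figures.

Dipole moment p = qd = (2.64×10⁻¹² C)(0.0739 m) = 1.951×10⁻¹³ C·m.
For a dipole, E_r = (2kp cosθ)/r³.
kp/r³ = (8.99×10⁹)(1.951×10⁻¹³)/(0.700)³ = 0.005114 N/C.
E_r = 2·0.005114·cos28° = 0.009030 N/C.

E_r ≈ 0.00903 N/C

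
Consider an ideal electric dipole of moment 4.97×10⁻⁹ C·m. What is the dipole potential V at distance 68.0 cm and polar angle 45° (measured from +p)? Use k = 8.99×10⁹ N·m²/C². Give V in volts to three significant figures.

V ≈ 68.3 V

The dipole potential is V = kp cosθ / r².
V = (8.99×10⁹)(4.97×10⁻⁹)·cos45° / (0.680)² = 68.33 V.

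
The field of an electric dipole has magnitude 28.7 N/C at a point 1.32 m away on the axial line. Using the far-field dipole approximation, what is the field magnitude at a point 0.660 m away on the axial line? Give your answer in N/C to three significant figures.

E ≈ 230 N/C

Dipole fields scale as 1/r³ in the far field; the geometry is the same at both points.
E₂ = E₁ · (r₁/r₂)³ = 28.7 · (1.32/0.660)³.
(r₁/r₂)³ = (2)³ = 8.
E₂ ≈ 229.6 N/C.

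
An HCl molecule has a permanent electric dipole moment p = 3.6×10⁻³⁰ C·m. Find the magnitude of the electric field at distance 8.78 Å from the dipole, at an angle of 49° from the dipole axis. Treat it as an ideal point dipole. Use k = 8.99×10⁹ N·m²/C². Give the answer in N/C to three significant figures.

E ≈ 7.24×10⁷ N/C

At angle θ the dipole field magnitude is E = (kp/r³)·√(1 + 3cos²θ).
kp/r³ = (8.99×10⁹)(3.60×10⁻³⁰) / (8.78×10⁻¹⁰)³ = 4.782×10⁷ N/C.
√(1 + 3cos²49°) = √(1 + 3·0.4304) = √2.2912 ≈ 1.5137.
E ≈ 4.782×10⁷ × 1.514 = 7.238×10⁷ N/C.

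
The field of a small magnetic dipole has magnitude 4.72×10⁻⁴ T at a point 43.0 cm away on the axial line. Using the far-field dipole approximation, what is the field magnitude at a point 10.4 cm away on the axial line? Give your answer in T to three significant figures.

B ≈ 0.0334 T

Dipole fields scale as 1/r³ in the far field; the geometry is the same at both points.
B₂ = B₁ · (r₁/r₂)³ = 4.72×10⁻⁴ · (43.0/10.4)³.
(r₁/r₂)³ = (4.135)³ = 70.68.
B₂ ≈ 0.03336 T.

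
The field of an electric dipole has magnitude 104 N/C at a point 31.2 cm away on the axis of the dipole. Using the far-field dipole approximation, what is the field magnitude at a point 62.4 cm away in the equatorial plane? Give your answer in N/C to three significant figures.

Dipole fields scale as 1/r³ in the far field.
The axial field is twice the equatorial field at the same r, so the geometry factor is 1/2.
E₂ = E₁ · (1/2) · (r₁/r₂)³ = 104 · 0.5 · (31.2/62.4)³.
(r₁/r₂)³ = (0.5)³ = 0.125.
E₂ ≈ 6.500 N/C.

E ≈ 6.50 N/C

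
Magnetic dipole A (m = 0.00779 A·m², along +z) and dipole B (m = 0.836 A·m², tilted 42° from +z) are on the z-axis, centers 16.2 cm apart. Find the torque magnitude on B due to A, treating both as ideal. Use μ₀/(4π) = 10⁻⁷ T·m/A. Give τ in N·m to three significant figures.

τ ≈ 2.05×10⁻⁷ N·m

Dipole B is on the axis of dipole A, so B₁ there is axial: B₁ = (μ₀/4π)·2m₁/r³ along +z.
B₁ = 2(10⁻⁷)(0.00779)/(0.162)³ = 3.665×10⁻⁷ T.
τ = m₂ B₁ sinθ.
τ = (0.836)(3.665×10⁻⁷)·sin42° = 2.050×10⁻⁷ N·m.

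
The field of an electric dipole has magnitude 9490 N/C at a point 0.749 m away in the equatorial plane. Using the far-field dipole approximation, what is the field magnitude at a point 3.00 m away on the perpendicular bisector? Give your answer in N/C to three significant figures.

Dipole fields scale as 1/r³ in the far field; the geometry is the same at both points.
E₂ = E₁ · (r₁/r₂)³ = 9490 · (0.749/3.00)³.
(r₁/r₂)³ = (0.2497)³ = 0.01556.
E₂ ≈ 147.7 N/C.

E ≈ 148 N/C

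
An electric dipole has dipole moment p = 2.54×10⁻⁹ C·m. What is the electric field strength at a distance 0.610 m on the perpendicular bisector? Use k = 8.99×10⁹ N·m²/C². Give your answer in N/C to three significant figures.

In the equatorial plane E = kp/r³.
E = (8.99×10⁹)(2.54×10⁻⁹) / (0.610)³ = 100.6 N/C.

E ≈ 101 N/C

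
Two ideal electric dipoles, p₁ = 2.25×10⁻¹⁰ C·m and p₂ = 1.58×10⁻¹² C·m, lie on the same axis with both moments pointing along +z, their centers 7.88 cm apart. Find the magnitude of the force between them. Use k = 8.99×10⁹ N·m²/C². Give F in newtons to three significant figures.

On-axis field of dipole 1 at distance r: E = 2kp₁/r³. Force on dipole 2 is F = p₂·dE/dr (gradient along axis).
dE/dr = −6kp₁/r⁴, so |F| = 6kp₁p₂/r⁴ (attractive for aligned moments).
F = 6(8.99×10⁹)(2.25×10⁻¹⁰)(1.58×10⁻¹²)/(0.0788)⁴ = 4.973×10⁻⁷ N.

F ≈ 4.97×10⁻⁷ N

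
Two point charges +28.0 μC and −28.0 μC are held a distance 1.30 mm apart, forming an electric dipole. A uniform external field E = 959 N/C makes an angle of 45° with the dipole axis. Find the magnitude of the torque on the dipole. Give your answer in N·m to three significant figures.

Dipole moment p = qd = (2.80×10⁻⁵ C)(0.00130 m) = 3.64×10⁻⁸ C·m.
Torque on an electric dipole: τ = pE sinθ.
τ = (3.64×10⁻⁸)(959)·sin45° = 2.468×10⁻⁵ N·m.

τ ≈ 2.47×10⁻⁵ N·m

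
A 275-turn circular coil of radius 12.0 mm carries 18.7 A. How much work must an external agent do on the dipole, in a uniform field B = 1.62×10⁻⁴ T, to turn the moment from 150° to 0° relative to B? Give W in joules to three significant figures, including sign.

W ≈ -7.03×10⁻⁴ J

m = NIA = NIπa² = 275·(18.7)·π·(0.0120)² = 2.326 A·m².
W_ext = ΔU = −mB cosθ₂ + mB cosθ₁ = mB(cosθ₁ − cosθ₂).
W = (2.326)(1.62×10⁻⁴)·(cos150° − cos0°) = (3.768×10⁻⁴)·(-1.8660) = -7.031×10⁻⁴ J.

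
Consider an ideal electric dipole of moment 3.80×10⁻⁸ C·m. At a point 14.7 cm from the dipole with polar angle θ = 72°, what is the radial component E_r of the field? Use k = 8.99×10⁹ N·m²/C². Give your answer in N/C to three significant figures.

For a dipole, E_r = (2kp cosθ)/r³.
kp/r³ = (8.99×10⁹)(3.80×10⁻⁸)/(0.147)³ = 1.075×10⁵ N/C.
E_r = 2·1.075×10⁵·cos72° = 6.647×10⁴ N/C.

E_r ≈ 6.65×10⁴ N/C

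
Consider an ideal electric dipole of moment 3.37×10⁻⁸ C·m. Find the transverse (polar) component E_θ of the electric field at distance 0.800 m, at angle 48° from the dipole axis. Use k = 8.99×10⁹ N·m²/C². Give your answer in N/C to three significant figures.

For a dipole, E_θ = (kp sinθ)/r³.
kp/r³ = (8.99×10⁹)(3.37×10⁻⁸)/(0.800)³ = 591.7 N/C.
E_θ = 591.7·sin48° = 439.7 N/C.

E_θ ≈ 440 N/C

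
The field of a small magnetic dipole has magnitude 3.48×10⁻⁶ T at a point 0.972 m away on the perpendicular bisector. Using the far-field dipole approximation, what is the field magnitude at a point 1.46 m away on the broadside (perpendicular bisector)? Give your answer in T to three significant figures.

Dipole fields scale as 1/r³ in the far field; the geometry is the same at both points.
B₂ = B₁ · (r₁/r₂)³ = 3.48×10⁻⁶ · (0.972/1.46)³.
(r₁/r₂)³ = (0.6658)³ = 0.2951.
B₂ ≈ 1.027×10⁻⁶ T.

B ≈ 1.03×10⁻⁶ T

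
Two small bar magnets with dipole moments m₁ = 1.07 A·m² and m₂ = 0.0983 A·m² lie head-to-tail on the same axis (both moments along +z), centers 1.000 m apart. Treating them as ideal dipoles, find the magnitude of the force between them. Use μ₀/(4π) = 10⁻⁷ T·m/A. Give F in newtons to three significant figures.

On-axis B of dipole 1: B = (μ₀/4π)·2m₁/r³. Force on dipole 2: F = m₂·dB/dr.
dB/dr = −(μ₀/4π)·6m₁/r⁴, so |F| = (μ₀/4π)·6m₁m₂/r⁴.
F = 6(10⁻⁷)(1.07)(0.0983)/(1.00)⁴ = 6.311×10⁻⁸ N.

F ≈ 6.31×10⁻⁸ N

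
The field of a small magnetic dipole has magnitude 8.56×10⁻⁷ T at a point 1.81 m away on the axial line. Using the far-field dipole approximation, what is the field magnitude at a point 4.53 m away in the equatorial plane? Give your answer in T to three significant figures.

Dipole fields scale as 1/r³ in the far field.
The axial field is twice the equatorial field at the same r, so the geometry factor is 1/2.
B₂ = B₁ · (1/2) · (r₁/r₂)³ = 8.56×10⁻⁷ · 0.5 · (1.81/4.53)³.
(r₁/r₂)³ = (0.3996)³ = 0.06379.
B₂ ≈ 2.730×10⁻⁸ T.

B ≈ 2.73×10⁻⁸ T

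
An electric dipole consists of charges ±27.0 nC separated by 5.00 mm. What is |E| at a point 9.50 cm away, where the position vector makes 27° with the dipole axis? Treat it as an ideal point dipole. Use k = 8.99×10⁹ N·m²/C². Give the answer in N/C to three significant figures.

Dipole moment p = qd = (2.70×10⁻⁸ C)(0.00500 m) = 1.35×10⁻¹⁰ C·m.
At angle θ the dipole field magnitude is E = (kp/r³)·√(1 + 3cos²θ).
kp/r³ = (8.99×10⁹)(1.35×10⁻¹⁰) / (0.0950)³ = 1416 N/C.
√(1 + 3cos²27°) = √(1 + 3·0.7939) = √3.3817 ≈ 1.8389.
E ≈ 1416 × 1.839 = 2603 N/C.

E ≈ 2600 N/C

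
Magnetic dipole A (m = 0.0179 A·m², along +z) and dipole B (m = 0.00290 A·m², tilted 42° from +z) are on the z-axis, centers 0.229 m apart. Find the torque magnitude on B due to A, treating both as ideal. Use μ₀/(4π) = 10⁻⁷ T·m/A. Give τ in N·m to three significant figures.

τ ≈ 5.78×10⁻¹⁰ N·m

Dipole B is on the axis of dipole A, so B₁ there is axial: B₁ = (μ₀/4π)·2m₁/r³ along +z.
B₁ = 2(10⁻⁷)(0.0179)/(0.229)³ = 2.981×10⁻⁷ T.
τ = m₂ B₁ sinθ.
τ = (0.00290)(2.981×10⁻⁷)·sin42° = 5.785×10⁻¹⁰ N·m.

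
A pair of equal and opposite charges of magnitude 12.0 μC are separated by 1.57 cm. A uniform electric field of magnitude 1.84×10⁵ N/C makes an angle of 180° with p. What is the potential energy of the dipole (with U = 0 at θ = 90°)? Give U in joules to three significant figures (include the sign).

Dipole moment p = qd = (1.20×10⁻⁵ C)(0.0157 m) = 1.884×10⁻⁷ C·m.
U = −p·E = −pE cosθ.
U = −(1.884×10⁻⁷)(1.84×10⁵)·cos180° = 0.03467 J.

U ≈ 0.0347 J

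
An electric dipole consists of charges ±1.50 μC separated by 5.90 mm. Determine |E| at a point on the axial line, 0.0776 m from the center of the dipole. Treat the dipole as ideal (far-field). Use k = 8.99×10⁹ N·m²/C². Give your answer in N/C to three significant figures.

Dipole moment p = qd = (1.50×10⁻⁶ C)(0.00590 m) = 8.85×10⁻⁹ C·m.
On the dipole axis E = 2kp/r³.
E = 2·(8.99×10⁹)(8.85×10⁻⁹) / (0.0776)³ = 3.405×10⁵ N/C.

E ≈ 3.41×10⁵ N/C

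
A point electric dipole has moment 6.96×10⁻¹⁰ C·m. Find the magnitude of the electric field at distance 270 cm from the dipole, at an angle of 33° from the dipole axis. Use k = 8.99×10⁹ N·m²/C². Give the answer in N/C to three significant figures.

At angle θ the dipole field magnitude is E = (kp/r³)·√(1 + 3cos²θ).
kp/r³ = (8.99×10⁹)(6.96×10⁻¹⁰) / (2.70)³ = 0.3179 N/C.
√(1 + 3cos²33°) = √(1 + 3·0.7034) = √3.1101 ≈ 1.7635.
E ≈ 0.3179 × 1.764 = 0.5606 N/C.

E ≈ 0.561 N/C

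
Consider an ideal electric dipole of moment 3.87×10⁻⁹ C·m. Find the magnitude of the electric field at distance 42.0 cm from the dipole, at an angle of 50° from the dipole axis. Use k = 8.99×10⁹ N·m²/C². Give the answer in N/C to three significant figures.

E ≈ 703 N/C

At angle θ the dipole field magnitude is E = (kp/r³)·√(1 + 3cos²θ).
kp/r³ = (8.99×10⁹)(3.87×10⁻⁹) / (0.420)³ = 469.6 N/C.
√(1 + 3cos²50°) = √(1 + 3·0.4132) = √2.2395 ≈ 1.4965.
E ≈ 469.6 × 1.497 = 702.8 N/C.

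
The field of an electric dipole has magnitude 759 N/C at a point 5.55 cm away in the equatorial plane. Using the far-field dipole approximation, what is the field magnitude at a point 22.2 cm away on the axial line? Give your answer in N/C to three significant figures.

Dipole fields scale as 1/r³ in the far field.
The axial field is twice the equatorial field at the same r, so the geometry factor is 2/1.
E₂ = E₁ · (2/1) · (r₁/r₂)³ = 759 · 2 · (5.55/22.2)³.
(r₁/r₂)³ = (0.25)³ = 0.01562.
E₂ ≈ 23.72 N/C.

E ≈ 23.7 N/C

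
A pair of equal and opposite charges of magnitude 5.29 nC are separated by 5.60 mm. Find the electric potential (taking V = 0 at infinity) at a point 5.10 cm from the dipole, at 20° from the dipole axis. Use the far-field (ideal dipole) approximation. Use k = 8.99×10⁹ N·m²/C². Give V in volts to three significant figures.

Dipole moment p = qd = (5.29×10⁻⁹ C)(0.00560 m) = 2.962×10⁻¹¹ C·m.
The dipole potential is V = kp cosθ / r².
V = (8.99×10⁹)(2.962×10⁻¹¹)·cos20° / (0.0510)² = 96.20 V.

V ≈ 96.2 V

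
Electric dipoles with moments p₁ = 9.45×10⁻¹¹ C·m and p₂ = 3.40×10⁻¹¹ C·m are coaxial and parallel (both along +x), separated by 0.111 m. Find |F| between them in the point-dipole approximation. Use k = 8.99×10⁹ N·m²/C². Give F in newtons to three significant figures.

On-axis field of dipole 1 at distance r: E = 2kp₁/r³. Force on dipole 2 is F = p₂·dE/dr (gradient along axis).
dE/dr = −6kp₁/r⁴, so |F| = 6kp₁p₂/r⁴ (attractive for aligned moments).
F = 6(8.99×10⁹)(9.45×10⁻¹¹)(3.40×10⁻¹¹)/(0.111)⁴ = 1.142×10⁻⁶ N.

F ≈ 1.14×10⁻⁶ N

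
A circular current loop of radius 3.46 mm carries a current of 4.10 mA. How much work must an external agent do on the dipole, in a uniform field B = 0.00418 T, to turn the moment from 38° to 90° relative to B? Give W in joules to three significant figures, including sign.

Magnetic moment m = IA = Iπa² = (0.00410)·π·(0.00346)² = 1.542×10⁻⁷ A·m².
W_ext = ΔU = −mB cosθ₂ + mB cosθ₁ = mB(cosθ₁ − cosθ₂).
W = (1.542×10⁻⁷)(0.00418)·(cos38° − cos90°) = (6.446×10⁻¹⁰)·(+0.7880) = 5.079×10⁻¹⁰ J.

W ≈ 5.08×10⁻¹⁰ J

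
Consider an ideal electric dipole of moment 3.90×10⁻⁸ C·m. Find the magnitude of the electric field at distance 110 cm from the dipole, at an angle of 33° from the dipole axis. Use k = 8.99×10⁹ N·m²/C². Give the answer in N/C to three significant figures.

At angle θ the dipole field magnitude is E = (kp/r³)·√(1 + 3cos²θ).
kp/r³ = (8.99×10⁹)(3.90×10⁻⁸) / (1.10)³ = 263.4 N/C.
√(1 + 3cos²33°) = √(1 + 3·0.7034) = √3.1101 ≈ 1.7635.
E ≈ 263.4 × 1.764 = 464.6 N/C.

E ≈ 465 N/C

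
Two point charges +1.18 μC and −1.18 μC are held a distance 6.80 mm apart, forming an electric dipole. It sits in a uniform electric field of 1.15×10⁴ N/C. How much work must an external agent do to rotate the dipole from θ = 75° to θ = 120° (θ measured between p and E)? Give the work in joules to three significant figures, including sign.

W ≈ 7.00×10⁻⁵ J

Dipole moment p = qd = (1.18×10⁻⁶ C)(0.00680 m) = 8.024×10⁻⁹ C·m.
W_ext = ΔU = U(θ₂) − U(θ₁) = −pE cosθ₂ − (−pE cosθ₁) = pE(cosθ₁ − cosθ₂).
W = (8.024×10⁻⁹)(1.15×10⁴)·(cos75° − cos120°) = (9.228×10⁻⁵)·(+0.7588) = 7.002×10⁻⁵ J.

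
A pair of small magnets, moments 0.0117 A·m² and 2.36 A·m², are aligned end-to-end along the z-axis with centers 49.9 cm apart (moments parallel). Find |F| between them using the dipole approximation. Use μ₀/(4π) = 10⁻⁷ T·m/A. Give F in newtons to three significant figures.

F ≈ 2.67×10⁻⁷ N

On-axis B of dipole 1: B = (μ₀/4π)·2m₁/r³. Force on dipole 2: F = m₂·dB/dr.
dB/dr = −(μ₀/4π)·6m₁/r⁴, so |F| = (μ₀/4π)·6m₁m₂/r⁴.
F = 6(10⁻⁷)(0.0117)(2.36)/(0.499)⁴ = 2.672×10⁻⁷ N.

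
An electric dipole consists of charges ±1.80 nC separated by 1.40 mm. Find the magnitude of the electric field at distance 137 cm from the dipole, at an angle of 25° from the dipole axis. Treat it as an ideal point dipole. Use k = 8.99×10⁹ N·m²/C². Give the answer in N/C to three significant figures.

E ≈ 0.0164 N/C

Dipole moment p = qd = (1.80×10⁻⁹ C)(0.00140 m) = 2.52×10⁻¹² C·m.
At angle θ the dipole field magnitude is E = (kp/r³)·√(1 + 3cos²θ).
kp/r³ = (8.99×10⁹)(2.52×10⁻¹²) / (1.37)³ = 0.008810 N/C.
√(1 + 3cos²25°) = √(1 + 3·0.8214) = √3.4642 ≈ 1.8612.
E ≈ 0.008810 × 1.861 = 0.01640 N/C.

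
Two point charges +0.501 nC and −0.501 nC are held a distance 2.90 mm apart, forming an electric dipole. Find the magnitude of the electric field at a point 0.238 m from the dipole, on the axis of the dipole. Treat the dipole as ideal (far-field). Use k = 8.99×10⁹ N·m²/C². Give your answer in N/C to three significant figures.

E ≈ 1.94 N/C

Dipole moment p = qd = (5.01×10⁻¹⁰ C)(0.00290 m) = 1.453×10⁻¹² C·m.
On the dipole axis E = 2kp/r³.
E = 2·(8.99×10⁹)(1.453×10⁻¹²) / (0.238)³ = 1.938 N/C.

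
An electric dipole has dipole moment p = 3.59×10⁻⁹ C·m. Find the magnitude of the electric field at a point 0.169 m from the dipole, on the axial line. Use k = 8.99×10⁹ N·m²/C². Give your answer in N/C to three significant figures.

E ≈ 1.34×10⁴ N/C

On the dipole axis E = 2kp/r³.
E = 2·(8.99×10⁹)(3.59×10⁻⁹) / (0.169)³ = 1.337×10⁴ N/C.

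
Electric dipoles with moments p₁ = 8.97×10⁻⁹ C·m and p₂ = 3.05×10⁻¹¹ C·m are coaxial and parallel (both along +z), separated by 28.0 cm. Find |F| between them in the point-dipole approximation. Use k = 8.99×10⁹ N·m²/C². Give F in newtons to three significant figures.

F ≈ 2.40×10⁻⁶ N

On-axis field of dipole 1 at distance r: E = 2kp₁/r³. Force on dipole 2 is F = p₂·dE/dr (gradient along axis).
dE/dr = −6kp₁/r⁴, so |F| = 6kp₁p₂/r⁴ (attractive for aligned moments).
F = 6(8.99×10⁹)(8.97×10⁻⁹)(3.05×10⁻¹¹)/(0.280)⁴ = 2.401×10⁻⁶ N.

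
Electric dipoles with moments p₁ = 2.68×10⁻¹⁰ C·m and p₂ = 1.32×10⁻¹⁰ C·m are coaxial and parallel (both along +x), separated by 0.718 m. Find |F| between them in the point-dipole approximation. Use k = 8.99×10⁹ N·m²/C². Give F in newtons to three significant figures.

On-axis field of dipole 1 at distance r: E = 2kp₁/r³. Force on dipole 2 is F = p₂·dE/dr (gradient along axis).
dE/dr = −6kp₁/r⁴, so |F| = 6kp₁p₂/r⁴ (attractive for aligned moments).
F = 6(8.99×10⁹)(2.68×10⁻¹⁰)(1.32×10⁻¹⁰)/(0.718)⁴ = 7.180×10⁻⁹ N.

F ≈ 7.18×10⁻⁹ N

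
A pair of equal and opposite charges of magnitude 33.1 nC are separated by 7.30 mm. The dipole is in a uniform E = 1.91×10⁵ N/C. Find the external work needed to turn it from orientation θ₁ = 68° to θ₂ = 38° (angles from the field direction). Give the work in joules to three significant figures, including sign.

W ≈ -1.91×10⁻⁵ J

Dipole moment p = qd = (3.31×10⁻⁸ C)(0.00730 m) = 2.416×10⁻¹⁰ C·m.
W_ext = ΔU = U(θ₂) − U(θ₁) = −pE cosθ₂ − (−pE cosθ₁) = pE(cosθ₁ − cosθ₂).
W = (2.416×10⁻¹⁰)(1.91×10⁵)·(cos68° − cos38°) = (4.615×10⁻⁵)·(-0.4134) = -1.908×10⁻⁵ J.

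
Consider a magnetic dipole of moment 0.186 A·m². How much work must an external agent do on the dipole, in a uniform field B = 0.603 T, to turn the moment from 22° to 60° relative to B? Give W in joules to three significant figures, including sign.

W ≈ 0.0479 J

W_ext = ΔU = −mB cosθ₂ + mB cosθ₁ = mB(cosθ₁ − cosθ₂).
W = (0.186)(0.603)·(cos22° − cos60°) = (0.1122)·(+0.4272) = 0.04791 J.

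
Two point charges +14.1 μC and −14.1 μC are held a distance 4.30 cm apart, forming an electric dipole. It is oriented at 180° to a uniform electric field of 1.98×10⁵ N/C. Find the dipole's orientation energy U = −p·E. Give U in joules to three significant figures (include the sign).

Dipole moment p = qd = (1.41×10⁻⁵ C)(0.0430 m) = 6.063×10⁻⁷ C·m.
U = −p·E = −pE cosθ.
U = −(6.063×10⁻⁷)(1.98×10⁵)·cos180° = 0.1200 J.

U ≈ 0.120 J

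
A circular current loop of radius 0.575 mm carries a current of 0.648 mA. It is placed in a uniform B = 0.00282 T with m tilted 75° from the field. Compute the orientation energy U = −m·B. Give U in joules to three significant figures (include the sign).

U ≈ -4.91×10⁻¹³ J

Magnetic moment m = IA = Iπa² = (6.48×10⁻⁴)·π·(5.75×10⁻⁴)² = 6.731×10⁻¹⁰ A·m².
U = −m·B = −mB cosθ.
U = −(6.731×10⁻¹⁰)(0.00282)·cos75° = -4.913×10⁻¹³ J.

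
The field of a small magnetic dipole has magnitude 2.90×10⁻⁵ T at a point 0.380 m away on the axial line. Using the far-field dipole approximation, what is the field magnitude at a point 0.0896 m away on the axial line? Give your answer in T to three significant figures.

Dipole fields scale as 1/r³ in the far field; the geometry is the same at both points.
B₂ = B₁ · (r₁/r₂)³ = 2.90×10⁻⁵ · (0.380/0.0896)³.
(r₁/r₂)³ = (4.241)³ = 76.28.
B₂ ≈ 0.002212 T.

B ≈ 0.00221 T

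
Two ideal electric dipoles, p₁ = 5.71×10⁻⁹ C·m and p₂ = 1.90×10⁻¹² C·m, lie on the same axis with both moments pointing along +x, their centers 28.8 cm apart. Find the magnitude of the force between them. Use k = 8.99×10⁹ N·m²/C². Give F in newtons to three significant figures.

On-axis field of dipole 1 at distance r: E = 2kp₁/r³. Force on dipole 2 is F = p₂·dE/dr (gradient along axis).
dE/dr = −6kp₁/r⁴, so |F| = 6kp₁p₂/r⁴ (attractive for aligned moments).
F = 6(8.99×10⁹)(5.71×10⁻⁹)(1.90×10⁻¹²)/(0.288)⁴ = 8.506×10⁻⁸ N.

F ≈ 8.51×10⁻⁸ N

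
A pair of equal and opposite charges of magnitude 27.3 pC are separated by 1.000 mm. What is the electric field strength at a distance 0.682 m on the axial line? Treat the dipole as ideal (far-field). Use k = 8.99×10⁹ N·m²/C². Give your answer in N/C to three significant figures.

E ≈ 0.00155 N/C

Dipole moment p = qd = (2.73×10⁻¹¹ C)(0.00100 m) = 2.73×10⁻¹⁴ C·m.
On the dipole axis E = 2kp/r³.
E = 2·(8.99×10⁹)(2.73×10⁻¹⁴) / (0.682)³ = 0.001547 N/C.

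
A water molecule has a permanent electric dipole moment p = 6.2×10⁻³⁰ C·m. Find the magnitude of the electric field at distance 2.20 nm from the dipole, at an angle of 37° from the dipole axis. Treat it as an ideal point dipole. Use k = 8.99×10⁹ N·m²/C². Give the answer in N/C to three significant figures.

E ≈ 8.93×10⁶ N/C

At angle θ the dipole field magnitude is E = (kp/r³)·√(1 + 3cos²θ).
kp/r³ = (8.99×10⁹)(6.20×10⁻³⁰) / (2.20×10⁻⁹)³ = 5.235×10⁶ N/C.
√(1 + 3cos²37°) = √(1 + 3·0.6378) = √2.9135 ≈ 1.7069.
E ≈ 5.235×10⁶ × 1.707 = 8.935×10⁶ N/C.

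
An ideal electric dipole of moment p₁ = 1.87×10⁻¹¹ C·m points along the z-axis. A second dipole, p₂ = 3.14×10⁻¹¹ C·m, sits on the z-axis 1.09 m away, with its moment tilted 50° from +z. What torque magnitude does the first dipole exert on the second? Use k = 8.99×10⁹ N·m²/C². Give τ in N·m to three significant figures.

τ ≈ 6.25×10⁻¹² N·m

The second dipole sits on the axis of the first, so the field there is axial: E₁ = 2kp₁/r³ along +z.
E₁ = 2(8.99×10⁹)(1.87×10⁻¹¹)/(1.09)³ = 0.2596 N/C.
Torque on the second dipole: τ = p₂ E₁ sinθ.
τ = (3.14×10⁻¹¹)(0.2596)·sin50° = 6.245×10⁻¹² N·m.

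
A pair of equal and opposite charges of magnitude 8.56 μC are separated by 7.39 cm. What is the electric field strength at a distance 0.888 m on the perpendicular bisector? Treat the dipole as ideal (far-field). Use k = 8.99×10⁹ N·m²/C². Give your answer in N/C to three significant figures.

E ≈ 8120 N/C

Dipole moment p = qd = (8.56×10⁻⁶ C)(0.0739 m) = 6.326×10⁻⁷ C·m.
On the perpendicular bisector E = kp/r³ (half the axial value at the same distance).
E = (8.99×10⁹)(6.326×10⁻⁷) / (0.888)³ = 8122 N/C.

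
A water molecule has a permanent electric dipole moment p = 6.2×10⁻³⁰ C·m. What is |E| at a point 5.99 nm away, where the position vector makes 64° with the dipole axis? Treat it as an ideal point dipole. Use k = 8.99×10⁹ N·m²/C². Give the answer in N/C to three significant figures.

At angle θ the dipole field magnitude is E = (kp/r³)·√(1 + 3cos²θ).
kp/r³ = (8.99×10⁹)(6.20×10⁻³⁰) / (5.99×10⁻⁹)³ = 2.593×10⁵ N/C.
√(1 + 3cos²64°) = √(1 + 3·0.1922) = √1.5765 ≈ 1.2556.
E ≈ 2.593×10⁵ × 1.256 = 3.256×10⁵ N/C.

E ≈ 3.26×10⁵ N/C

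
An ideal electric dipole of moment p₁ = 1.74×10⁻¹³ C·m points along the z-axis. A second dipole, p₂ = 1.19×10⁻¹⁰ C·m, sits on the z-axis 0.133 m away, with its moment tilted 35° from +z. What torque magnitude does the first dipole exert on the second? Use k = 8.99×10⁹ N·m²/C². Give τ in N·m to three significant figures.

τ ≈ 9.08×10⁻¹¹ N·m

The second dipole sits on the axis of the first, so the field there is axial: E₁ = 2kp₁/r³ along +z.
E₁ = 2(8.99×10⁹)(1.74×10⁻¹³)/(0.133)³ = 1.330 N/C.
Torque on the second dipole: τ = p₂ E₁ sinθ.
τ = (1.19×10⁻¹⁰)(1.330)·sin35° = 9.077×10⁻¹¹ N·m.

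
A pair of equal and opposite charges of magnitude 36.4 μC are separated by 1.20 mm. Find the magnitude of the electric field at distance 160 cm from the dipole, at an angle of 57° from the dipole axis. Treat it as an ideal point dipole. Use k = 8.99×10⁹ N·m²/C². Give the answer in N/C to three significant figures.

Dipole moment p = qd = (3.64×10⁻⁵ C)(0.00120 m) = 4.368×10⁻⁸ C·m.
At angle θ the dipole field magnitude is E = (kp/r³)·√(1 + 3cos²θ).
kp/r³ = (8.99×10⁹)(4.368×10⁻⁸) / (1.60)³ = 95.87 N/C.
√(1 + 3cos²57°) = √(1 + 3·0.2966) = √1.8899 ≈ 1.3747.
E ≈ 95.87 × 1.375 = 131.8 N/C.

E ≈ 132 N/C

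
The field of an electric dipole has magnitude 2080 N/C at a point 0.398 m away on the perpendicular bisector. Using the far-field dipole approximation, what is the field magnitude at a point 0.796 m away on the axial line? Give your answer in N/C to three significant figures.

E ≈ 520 N/C

Dipole fields scale as 1/r³ in the far field.
The axial field is twice the equatorial field at the same r, so the geometry factor is 2/1.
E₂ = E₁ · (2/1) · (r₁/r₂)³ = 2080 · 2 · (0.398/0.796)³.
(r₁/r₂)³ = (0.5)³ = 0.125.
E₂ ≈ 520.0 N/C.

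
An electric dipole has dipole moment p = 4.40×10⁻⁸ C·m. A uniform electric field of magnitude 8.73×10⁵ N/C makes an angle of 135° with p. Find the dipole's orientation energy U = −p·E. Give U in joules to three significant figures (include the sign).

U ≈ 0.0272 J

U = −p·E = −pE cosθ.
U = −(4.40×10⁻⁸)(8.73×10⁵)·cos135° = 0.02716 J.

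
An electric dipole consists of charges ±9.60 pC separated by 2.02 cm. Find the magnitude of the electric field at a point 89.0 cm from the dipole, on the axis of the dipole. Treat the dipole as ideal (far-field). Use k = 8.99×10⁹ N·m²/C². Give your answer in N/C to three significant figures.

E ≈ 0.00495 N/C

Dipole moment p = qd = (9.60×10⁻¹² C)(0.0202 m) = 1.939×10⁻¹³ C·m.
On the dipole axis E = 2kp/r³.
E = 2·(8.99×10⁹)(1.939×10⁻¹³) / (0.890)³ = 0.004945 N/C.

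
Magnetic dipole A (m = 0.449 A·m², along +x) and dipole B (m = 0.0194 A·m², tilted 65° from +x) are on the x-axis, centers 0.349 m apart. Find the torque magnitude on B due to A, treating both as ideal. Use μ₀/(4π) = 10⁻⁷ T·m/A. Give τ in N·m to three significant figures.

τ ≈ 3.71×10⁻⁸ N·m

Dipole B is on the axis of dipole A, so B₁ there is axial: B₁ = (μ₀/4π)·2m₁/r³ along +x.
B₁ = 2(10⁻⁷)(0.449)/(0.349)³ = 2.113×10⁻⁶ T.
τ = m₂ B₁ sinθ.
τ = (0.0194)(2.113×10⁻⁶)·sin65° = 3.714×10⁻⁸ N·m.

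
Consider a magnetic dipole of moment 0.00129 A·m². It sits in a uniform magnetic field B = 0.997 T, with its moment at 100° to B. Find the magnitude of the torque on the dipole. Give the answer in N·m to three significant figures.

τ ≈ 0.00127 N·m

Torque on a magnetic dipole: τ = mB sinθ.
τ = (0.00129)(0.997)·sin100° = 0.001267 N·m.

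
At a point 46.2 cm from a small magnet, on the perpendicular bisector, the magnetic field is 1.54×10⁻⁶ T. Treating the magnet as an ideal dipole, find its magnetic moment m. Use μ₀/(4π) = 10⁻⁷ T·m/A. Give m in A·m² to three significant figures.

In the equatorial plane B = (μ₀/4π)·m/r³, so m = Br³·4π/(μ₀).
m = (1.54×10⁻⁶)·(0.462)³ / (10⁻⁷) = 1.519 A·m².

m ≈ 1.52 A·m²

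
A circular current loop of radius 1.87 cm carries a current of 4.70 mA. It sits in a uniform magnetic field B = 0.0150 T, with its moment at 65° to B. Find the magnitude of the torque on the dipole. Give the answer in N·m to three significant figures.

τ ≈ 7.02×10⁻⁸ N·m

Magnetic moment m = IA = Iπa² = (0.00470)·π·(0.0187)² = 5.163×10⁻⁶ A·m².
Torque on a magnetic dipole: τ = mB sinθ.
τ = (5.163×10⁻⁶)(0.0150)·sin65° = 7.019×10⁻⁸ N·m.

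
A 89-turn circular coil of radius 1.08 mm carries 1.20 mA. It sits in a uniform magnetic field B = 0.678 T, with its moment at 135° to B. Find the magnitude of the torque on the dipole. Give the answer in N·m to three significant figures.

τ ≈ 1.88×10⁻⁷ N·m

m = NIA = NIπa² = 89·(0.00120)·π·(0.00108)² = 3.914×10⁻⁷ A·m².
Torque on a magnetic dipole: τ = mB sinθ.
τ = (3.914×10⁻⁷)(0.678)·sin135° = 1.876×10⁻⁷ N·m.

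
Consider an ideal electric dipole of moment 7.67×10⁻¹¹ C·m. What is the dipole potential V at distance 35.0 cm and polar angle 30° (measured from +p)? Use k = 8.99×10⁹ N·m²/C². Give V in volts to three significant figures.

V ≈ 4.87 V

The dipole potential is V = kp cosθ / r².
V = (8.99×10⁹)(7.67×10⁻¹¹)·cos30° / (0.350)² = 4.875 V.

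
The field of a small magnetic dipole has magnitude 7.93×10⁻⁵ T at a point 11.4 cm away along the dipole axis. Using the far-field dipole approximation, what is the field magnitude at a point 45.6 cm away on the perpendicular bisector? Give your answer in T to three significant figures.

B ≈ 6.20×10⁻⁷ T

Dipole fields scale as 1/r³ in the far field.
The axial field is twice the equatorial field at the same r, so the geometry factor is 1/2.
B₂ = B₁ · (1/2) · (r₁/r₂)³ = 7.93×10⁻⁵ · 0.5 · (11.4/45.6)³.
(r₁/r₂)³ = (0.25)³ = 0.01562.
B₂ ≈ 6.195×10⁻⁷ T.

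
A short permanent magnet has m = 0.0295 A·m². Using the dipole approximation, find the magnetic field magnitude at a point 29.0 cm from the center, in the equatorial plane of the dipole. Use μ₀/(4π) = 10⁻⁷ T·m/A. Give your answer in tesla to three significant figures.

B ≈ 1.21×10⁻⁷ T

In the equatorial plane B = (μ₀/4π)·m/r³ (half the axial value).
B = (10⁻⁷)·(0.0295) / (0.290)³ = 1.210×10⁻⁷ T.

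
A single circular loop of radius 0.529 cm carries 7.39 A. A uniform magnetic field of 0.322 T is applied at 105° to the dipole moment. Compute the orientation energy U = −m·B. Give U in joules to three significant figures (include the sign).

U ≈ 5.41×10⁻⁵ J

Magnetic moment m = IA = Iπa² = (7.39)·π·(0.00529)² = 6.497×10⁻⁴ A·m².
U = −m·B = −mB cosθ.
U = −(6.497×10⁻⁴)(0.322)·cos105° = 5.415×10⁻⁵ J.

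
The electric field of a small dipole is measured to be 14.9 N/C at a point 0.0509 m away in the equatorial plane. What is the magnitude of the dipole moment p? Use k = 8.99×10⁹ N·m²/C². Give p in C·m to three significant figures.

In the equatorial plane E = kp/r³, so p = Er³/(k).
p = (14.9)·(0.0509)³ / (8.99×10⁹) = 2.186×10⁻¹³ C·m.

p ≈ 2.19×10⁻¹³ C·m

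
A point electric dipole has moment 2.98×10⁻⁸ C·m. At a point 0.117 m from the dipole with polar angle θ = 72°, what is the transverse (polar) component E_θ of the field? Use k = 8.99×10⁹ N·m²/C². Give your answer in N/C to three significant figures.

E_θ ≈ 1.59×10⁵ N/C

For a dipole, E_θ = (kp sinθ)/r³.
kp/r³ = (8.99×10⁹)(2.98×10⁻⁸)/(0.117)³ = 1.673×10⁵ N/C.
E_θ = 1.673×10⁵·sin72° = 1.591×10⁵ N/C.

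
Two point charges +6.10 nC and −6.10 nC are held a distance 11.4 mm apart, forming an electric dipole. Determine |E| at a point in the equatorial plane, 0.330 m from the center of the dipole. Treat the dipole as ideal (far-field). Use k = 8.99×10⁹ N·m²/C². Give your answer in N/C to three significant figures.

Dipole moment p = qd = (6.10×10⁻⁹ C)(0.0114 m) = 6.954×10⁻¹¹ C·m.
On the perpendicular bisector E = kp/r³ (half the axial value at the same distance).
E = (8.99×10⁹)(6.954×10⁻¹¹) / (0.330)³ = 17.40 N/C.

E ≈ 17.4 N/C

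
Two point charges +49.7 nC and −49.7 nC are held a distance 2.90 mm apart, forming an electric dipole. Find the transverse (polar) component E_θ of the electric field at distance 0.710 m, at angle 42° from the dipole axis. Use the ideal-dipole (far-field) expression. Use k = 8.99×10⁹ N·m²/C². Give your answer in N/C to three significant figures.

E_θ ≈ 2.42 N/C

Dipole moment p = qd = (4.97×10⁻⁸ C)(0.00290 m) = 1.441×10⁻¹⁰ C·m.
For a dipole, E_θ = (kp sinθ)/r³.
kp/r³ = (8.99×10⁹)(1.441×10⁻¹⁰)/(0.710)³ = 3.620 N/C.
E_θ = 3.620·sin42° = 2.422 N/C.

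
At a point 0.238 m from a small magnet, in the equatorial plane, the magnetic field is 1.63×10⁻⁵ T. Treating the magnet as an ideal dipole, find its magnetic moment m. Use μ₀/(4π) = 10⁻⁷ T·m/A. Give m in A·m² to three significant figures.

m ≈ 2.20 A·m²

In the equatorial plane B = (μ₀/4π)·m/r³, so m = Br³·4π/(μ₀).
m = (1.63×10⁻⁵)·(0.238)³ / (10⁻⁷) = 2.197 A·m².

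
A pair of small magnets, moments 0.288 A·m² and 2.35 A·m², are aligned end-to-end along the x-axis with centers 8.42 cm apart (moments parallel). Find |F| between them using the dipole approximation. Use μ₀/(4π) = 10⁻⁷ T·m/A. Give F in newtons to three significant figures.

F ≈ 0.00808 N

On-axis B of dipole 1: B = (μ₀/4π)·2m₁/r³. Force on dipole 2: F = m₂·dB/dr.
dB/dr = −(μ₀/4π)·6m₁/r⁴, so |F| = (μ₀/4π)·6m₁m₂/r⁴.
F = 6(10⁻⁷)(0.288)(2.35)/(0.0842)⁴ = 0.008079 N.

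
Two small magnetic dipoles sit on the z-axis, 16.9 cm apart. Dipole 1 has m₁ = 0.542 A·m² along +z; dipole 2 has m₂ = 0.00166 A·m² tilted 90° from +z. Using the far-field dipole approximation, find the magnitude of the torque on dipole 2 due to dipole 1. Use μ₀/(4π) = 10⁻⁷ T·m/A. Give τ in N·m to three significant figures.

τ ≈ 3.73×10⁻⁸ N·m

Dipole B is on the axis of dipole A, so B₁ there is axial: B₁ = (μ₀/4π)·2m₁/r³ along +z.
B₁ = 2(10⁻⁷)(0.542)/(0.169)³ = 2.246×10⁻⁵ T.
τ = m₂ B₁ sinθ.
τ = (0.00166)(2.246×10⁻⁵)·sin90° = 3.728×10⁻⁸ N·m.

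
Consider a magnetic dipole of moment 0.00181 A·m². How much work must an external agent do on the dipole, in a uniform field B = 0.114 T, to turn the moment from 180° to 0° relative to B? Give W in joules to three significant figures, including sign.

W ≈ -4.13×10⁻⁴ J

W_ext = ΔU = −mB cosθ₂ + mB cosθ₁ = mB(cosθ₁ − cosθ₂).
W = (0.00181)(0.114)·(cos180° − cos0°) = (2.063×10⁻⁴)·(-2.0000) = -4.127×10⁻⁴ J.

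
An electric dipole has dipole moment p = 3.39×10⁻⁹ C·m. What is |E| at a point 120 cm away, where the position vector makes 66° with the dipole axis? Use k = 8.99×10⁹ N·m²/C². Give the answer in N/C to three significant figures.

E ≈ 21.6 N/C

At angle θ the dipole field magnitude is E = (kp/r³)·√(1 + 3cos²θ).
kp/r³ = (8.99×10⁹)(3.39×10⁻⁹) / (1.20)³ = 17.64 N/C.
√(1 + 3cos²66°) = √(1 + 3·0.1654) = √1.4963 ≈ 1.2232.
E ≈ 17.64 × 1.223 = 21.57 N/C.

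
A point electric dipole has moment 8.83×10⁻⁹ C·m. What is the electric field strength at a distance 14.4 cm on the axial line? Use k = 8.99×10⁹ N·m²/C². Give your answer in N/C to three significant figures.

On the dipole axis E = 2kp/r³.
E = 2·(8.99×10⁹)(8.83×10⁻⁹) / (0.144)³ = 5.317×10⁴ N/C.

E ≈ 5.32×10⁴ N/C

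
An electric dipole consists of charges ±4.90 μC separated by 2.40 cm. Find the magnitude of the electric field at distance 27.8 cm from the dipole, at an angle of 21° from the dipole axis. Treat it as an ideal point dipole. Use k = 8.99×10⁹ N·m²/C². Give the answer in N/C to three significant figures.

E ≈ 9.36×10⁴ N/C

Dipole moment p = qd = (4.90×10⁻⁶ C)(0.0240 m) = 1.176×10⁻⁷ C·m.
At angle θ the dipole field magnitude is E = (kp/r³)·√(1 + 3cos²θ).
kp/r³ = (8.99×10⁹)(1.176×10⁻⁷) / (0.278)³ = 4.921×10⁴ N/C.
√(1 + 3cos²21°) = √(1 + 3·0.8716) = √3.6147 ≈ 1.9012.
E ≈ 4.921×10⁴ × 1.901 = 9.356×10⁴ N/C.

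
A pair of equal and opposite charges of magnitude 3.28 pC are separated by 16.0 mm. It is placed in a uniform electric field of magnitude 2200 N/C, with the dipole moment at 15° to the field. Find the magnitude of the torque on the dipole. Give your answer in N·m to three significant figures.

Dipole moment p = qd = (3.28×10⁻¹² C)(0.0160 m) = 5.248×10⁻¹⁴ C·m.
Torque on an electric dipole: τ = pE sinθ.
τ = (5.248×10⁻¹⁴)(2200)·sin15° = 2.988×10⁻¹¹ N·m.

τ ≈ 2.99×10⁻¹¹ N·m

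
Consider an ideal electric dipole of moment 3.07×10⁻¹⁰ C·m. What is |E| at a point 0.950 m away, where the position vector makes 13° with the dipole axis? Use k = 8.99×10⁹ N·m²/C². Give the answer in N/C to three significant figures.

E ≈ 6.31 N/C

At angle θ the dipole field magnitude is E = (kp/r³)·√(1 + 3cos²θ).
kp/r³ = (8.99×10⁹)(3.07×10⁻¹⁰) / (0.950)³ = 3.219 N/C.
√(1 + 3cos²13°) = √(1 + 3·0.9494) = √3.8482 ≈ 1.9617.
E ≈ 3.219 × 1.962 = 6.315 N/C.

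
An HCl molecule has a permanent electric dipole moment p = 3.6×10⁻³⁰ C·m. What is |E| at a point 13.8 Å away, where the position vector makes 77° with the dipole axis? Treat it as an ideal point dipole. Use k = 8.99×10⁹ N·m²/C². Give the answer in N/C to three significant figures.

E ≈ 1.32×10⁷ N/C

At angle θ the dipole field magnitude is E = (kp/r³)·√(1 + 3cos²θ).
kp/r³ = (8.99×10⁹)(3.60×10⁻³⁰) / (1.38×10⁻⁹)³ = 1.231×10⁷ N/C.
√(1 + 3cos²77°) = √(1 + 3·0.0506) = √1.1518 ≈ 1.0732.
E ≈ 1.231×10⁷ × 1.073 = 1.322×10⁷ N/C.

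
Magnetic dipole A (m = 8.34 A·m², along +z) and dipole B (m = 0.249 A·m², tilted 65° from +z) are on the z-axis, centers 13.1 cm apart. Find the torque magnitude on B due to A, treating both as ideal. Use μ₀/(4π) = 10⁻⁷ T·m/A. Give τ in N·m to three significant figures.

Dipole B is on the axis of dipole A, so B₁ there is axial: B₁ = (μ₀/4π)·2m₁/r³ along +z.
B₁ = 2(10⁻⁷)(8.34)/(0.131)³ = 7.420×10⁻⁴ T.
τ = m₂ B₁ sinθ.
τ = (0.249)(7.420×10⁻⁴)·sin65° = 1.674×10⁻⁴ N·m.

τ ≈ 1.67×10⁻⁴ N·m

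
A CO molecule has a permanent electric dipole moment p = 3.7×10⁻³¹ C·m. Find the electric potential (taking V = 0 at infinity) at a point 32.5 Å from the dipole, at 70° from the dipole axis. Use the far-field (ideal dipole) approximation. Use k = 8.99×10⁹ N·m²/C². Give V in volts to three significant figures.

V ≈ 1.08×10⁻⁴ V

The dipole potential is V = kp cosθ / r².
V = (8.99×10⁹)(3.70×10⁻³¹)·cos70° / (3.25×10⁻⁹)² = 1.077×10⁻⁴ V.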